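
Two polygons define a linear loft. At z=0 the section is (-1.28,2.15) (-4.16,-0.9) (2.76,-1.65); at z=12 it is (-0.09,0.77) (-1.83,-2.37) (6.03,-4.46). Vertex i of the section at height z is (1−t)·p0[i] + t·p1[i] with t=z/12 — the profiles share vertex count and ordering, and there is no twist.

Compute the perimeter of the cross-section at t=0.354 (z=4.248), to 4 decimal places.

Perimeter at t=0.354: 17.7399

Cross-section at t=0.354: each vertex is (1-t)·p0[i] + t·p1[i].
  v1: (1-0.354)·(-1.28,2.15) + 0.354·(-0.09,0.77) = (-0.8587,1.6615)
  v2: (1-0.354)·(-4.16,-0.9) + 0.354·(-1.83,-2.37) = (-3.3352,-1.4204)
  v3: (1-0.354)·(2.76,-1.65) + 0.354·(6.03,-4.46) = (3.9176,-2.6447)
Perimeter = Σ |v_{i+1} − v_i|:
  edge 1→2: √(-2.4764² + -3.0819²) = 3.9536 (running 3.9536)
  edge 2→3: √(7.2528² + -1.2244²) = 7.3554 (running 11.3089)
  edge 3→1: √(-4.7763² + 4.3062²) = 6.4309 (running 17.7399)
Perimeter = 17.7399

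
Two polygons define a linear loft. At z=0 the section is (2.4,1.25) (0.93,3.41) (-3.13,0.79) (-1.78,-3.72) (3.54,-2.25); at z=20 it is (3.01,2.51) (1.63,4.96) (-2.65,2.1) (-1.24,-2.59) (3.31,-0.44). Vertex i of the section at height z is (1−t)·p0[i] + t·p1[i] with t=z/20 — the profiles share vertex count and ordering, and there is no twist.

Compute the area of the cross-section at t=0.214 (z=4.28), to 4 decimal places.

Cross-section at t=0.214: each vertex is (1-t)·p0[i] + t·p1[i].
  v1: (1-0.214)·(2.4,1.25) + 0.214·(3.01,2.51) = (2.5305,1.5196)
  v2: (1-0.214)·(0.93,3.41) + 0.214·(1.63,4.96) = (1.0798,3.7417)
  v3: (1-0.214)·(-3.13,0.79) + 0.214·(-2.65,2.1) = (-3.0273,1.0703)
  v4: (1-0.214)·(-1.78,-3.72) + 0.214·(-1.24,-2.59) = (-1.6644,-3.4782)
  v5: (1-0.214)·(3.54,-2.25) + 0.214·(3.31,-0.44) = (3.4908,-1.8627)
Shoelace sum Σ(x_i·y_{i+1} − x_{i+1}·y_i):
  i=1: 2.5305·3.7417 − 1.0798·1.5196 = +7.8276 (running +7.8276)
  i=2: 1.0798·1.0703 − -3.0273·3.7417 = +12.4829 (running +20.3105)
  i=3: -3.0273·-3.4782 − -1.6644·1.0703 = +12.3109 (running +32.6215)
  i=4: -1.6644·-1.8627 − 3.4908·-3.4782 = +15.2418 (running +47.8633)
  i=5: 3.4908·1.5196 − 2.5305·-1.8627 = +10.0183 (running +57.8816)
Area = |Σ|/2 = |57.8816|/2 = 28.9408

Area at t=0.214: 28.9408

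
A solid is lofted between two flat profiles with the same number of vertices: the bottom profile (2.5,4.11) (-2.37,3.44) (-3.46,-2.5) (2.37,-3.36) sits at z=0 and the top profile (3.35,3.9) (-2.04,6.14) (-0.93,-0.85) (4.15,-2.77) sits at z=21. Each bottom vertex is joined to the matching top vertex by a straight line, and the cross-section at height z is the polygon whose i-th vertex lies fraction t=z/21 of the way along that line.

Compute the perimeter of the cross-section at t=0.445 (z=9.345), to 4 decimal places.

Perimeter at t=0.445: 24.3227

Cross-section at t=0.445: each vertex is (1-t)·p0[i] + t·p1[i].
  v1: (1-0.445)·(2.5,4.11) + 0.445·(3.35,3.9) = (2.8782,4.0166)
  v2: (1-0.445)·(-2.37,3.44) + 0.445·(-2.04,6.14) = (-2.2231,4.6415)
  v3: (1-0.445)·(-3.46,-2.5) + 0.445·(-0.93,-0.85) = (-2.3341,-1.7657)
  v4: (1-0.445)·(2.37,-3.36) + 0.445·(4.15,-2.77) = (3.1621,-3.0974)
Perimeter = Σ |v_{i+1} − v_i|:
  edge 1→2: √(-5.1014² + 0.6249²) = 5.1395 (running 5.1395)
  edge 2→3: √(-0.1110² + -6.4072²) = 6.4082 (running 11.5477)
  edge 3→4: √(5.4962² + -1.3317²) = 5.6553 (running 17.2030)
  edge 4→1: √(-0.2839² + 7.1140²) = 7.1197 (running 24.3227)
Perimeter = 24.3227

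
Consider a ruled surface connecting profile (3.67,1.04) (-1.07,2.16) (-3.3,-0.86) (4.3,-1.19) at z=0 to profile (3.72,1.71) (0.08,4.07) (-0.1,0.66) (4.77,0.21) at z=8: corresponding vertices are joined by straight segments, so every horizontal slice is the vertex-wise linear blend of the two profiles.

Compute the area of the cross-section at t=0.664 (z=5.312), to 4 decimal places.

Area at t=0.664: 12.2819

Cross-section at t=0.664: each vertex is (1-t)·p0[i] + t·p1[i].
  v1: (1-0.664)·(3.67,1.04) + 0.664·(3.72,1.71) = (3.7032,1.4849)
  v2: (1-0.664)·(-1.07,2.16) + 0.664·(0.08,4.07) = (-0.3064,3.4282)
  v3: (1-0.664)·(-3.3,-0.86) + 0.664·(-0.1,0.66) = (-1.1752,0.1493)
  v4: (1-0.664)·(4.3,-1.19) + 0.664·(4.77,0.21) = (4.6121,-0.2604)
Shoelace sum Σ(x_i·y_{i+1} − x_{i+1}·y_i):
  i=1: 3.7032·3.4282 − -0.3064·1.4849 = +13.1504 (running +13.1504)
  i=2: -0.3064·0.1493 − -1.1752·3.4282 = +3.9831 (running +17.1336)
  i=3: -1.1752·-0.2604 − 4.6121·0.1493 = -0.3825 (running +16.7511)
  i=4: 4.6121·1.4849 − 3.7032·-0.2604 = +7.8127 (running +24.5638)
Area = |Σ|/2 = |24.5638|/2 = 12.2819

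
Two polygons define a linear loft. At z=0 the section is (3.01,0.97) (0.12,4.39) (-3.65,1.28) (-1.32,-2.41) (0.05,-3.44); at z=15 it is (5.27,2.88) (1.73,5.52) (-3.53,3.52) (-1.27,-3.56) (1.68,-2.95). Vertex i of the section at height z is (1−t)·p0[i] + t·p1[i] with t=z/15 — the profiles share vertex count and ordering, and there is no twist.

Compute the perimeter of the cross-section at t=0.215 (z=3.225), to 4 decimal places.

Cross-section at t=0.215: each vertex is (1-t)·p0[i] + t·p1[i].
  v1: (1-0.215)·(3.01,0.97) + 0.215·(5.27,2.88) = (3.4959,1.3806)
  v2: (1-0.215)·(0.12,4.39) + 0.215·(1.73,5.52) = (0.4662,4.6329)
  v3: (1-0.215)·(-3.65,1.28) + 0.215·(-3.53,3.52) = (-3.6242,1.7616)
  v4: (1-0.215)·(-1.32,-2.41) + 0.215·(-1.27,-3.56) = (-1.3093,-2.6573)
  v5: (1-0.215)·(0.05,-3.44) + 0.215·(1.68,-2.95) = (0.4004,-3.3346)
Perimeter = Σ |v_{i+1} − v_i|:
  edge 1→2: √(-3.0297² + 3.2523²) = 4.4449 (running 4.4449)
  edge 2→3: √(-4.0903² + -2.8713²) = 4.9976 (running 9.4424)
  edge 3→4: √(2.3150² + -4.4189²) = 4.9885 (running 14.4309)
  edge 4→5: √(1.7097² + -0.6774²) = 1.8390 (running 16.2699)
  edge 5→1: √(3.0954² + 4.7153²) = 5.6406 (running 21.9105)
Perimeter = 21.9105

Perimeter at t=0.215: 21.9105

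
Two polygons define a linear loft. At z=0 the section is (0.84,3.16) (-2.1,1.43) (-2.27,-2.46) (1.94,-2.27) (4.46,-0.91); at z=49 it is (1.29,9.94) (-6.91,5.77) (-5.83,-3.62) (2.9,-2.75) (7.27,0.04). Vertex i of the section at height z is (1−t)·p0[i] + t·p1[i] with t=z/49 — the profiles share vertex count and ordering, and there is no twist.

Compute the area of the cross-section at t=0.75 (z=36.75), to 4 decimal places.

Area at t=0.75: 93.8518

Cross-section at t=0.75: each vertex is (1-t)·p0[i] + t·p1[i].
  v1: (1-0.75)·(0.84,3.16) + 0.75·(1.29,9.94) = (1.1775,8.2450)
  v2: (1-0.75)·(-2.1,1.43) + 0.75·(-6.91,5.77) = (-5.7075,4.6850)
  v3: (1-0.75)·(-2.27,-2.46) + 0.75·(-5.83,-3.62) = (-4.9400,-3.3300)
  v4: (1-0.75)·(1.94,-2.27) + 0.75·(2.9,-2.75) = (2.6600,-2.6300)
  v5: (1-0.75)·(4.46,-0.91) + 0.75·(7.27,0.04) = (6.5675,-0.1975)
Shoelace sum Σ(x_i·y_{i+1} − x_{i+1}·y_i):
  i=1: 1.1775·4.6850 − -5.7075·8.2450 = +52.5749 (running +52.5749)
  i=2: -5.7075·-3.3300 − -4.9400·4.6850 = +42.1499 (running +94.7248)
  i=3: -4.9400·-2.6300 − 2.6600·-3.3300 = +21.8500 (running +116.5748)
  i=4: 2.6600·-0.1975 − 6.5675·-2.6300 = +16.7472 (running +133.3220)
  i=5: 6.5675·8.2450 − 1.1775·-0.1975 = +54.3816 (running +187.7036)
Area = |Σ|/2 = |187.7036|/2 = 93.8518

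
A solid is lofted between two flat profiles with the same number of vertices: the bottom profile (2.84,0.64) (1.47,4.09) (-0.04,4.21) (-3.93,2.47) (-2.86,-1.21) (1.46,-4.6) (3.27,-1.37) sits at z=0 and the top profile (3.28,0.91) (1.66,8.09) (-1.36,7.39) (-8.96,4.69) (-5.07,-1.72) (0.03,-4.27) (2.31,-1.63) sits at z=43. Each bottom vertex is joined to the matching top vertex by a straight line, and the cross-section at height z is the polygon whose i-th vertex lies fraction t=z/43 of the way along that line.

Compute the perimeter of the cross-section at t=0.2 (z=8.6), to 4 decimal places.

Perimeter at t=0.2: 27.0766

Cross-section at t=0.2: each vertex is (1-t)·p0[i] + t·p1[i].
  v1: (1-0.2)·(2.84,0.64) + 0.2·(3.28,0.91) = (2.9280,0.6940)
  v2: (1-0.2)·(1.47,4.09) + 0.2·(1.66,8.09) = (1.5080,4.8900)
  v3: (1-0.2)·(-0.04,4.21) + 0.2·(-1.36,7.39) = (-0.3040,4.8460)
  v4: (1-0.2)·(-3.93,2.47) + 0.2·(-8.96,4.69) = (-4.9360,2.9140)
  v5: (1-0.2)·(-2.86,-1.21) + 0.2·(-5.07,-1.72) = (-3.3020,-1.3120)
  v6: (1-0.2)·(1.46,-4.6) + 0.2·(0.03,-4.27) = (1.1740,-4.5340)
  v7: (1-0.2)·(3.27,-1.37) + 0.2·(2.31,-1.63) = (3.0780,-1.4220)
Perimeter = Σ |v_{i+1} − v_i|:
  edge 1→2: √(-1.4200² + 4.1960²) = 4.4298 (running 4.4298)
  edge 2→3: √(-1.8120² + -0.0440²) = 1.8125 (running 6.2423)
  edge 3→4: √(-4.6320² + -1.9320²) = 5.0188 (running 11.2611)
  edge 4→5: √(1.6340² + -4.2260²) = 4.5309 (running 15.7920)
  edge 5→6: √(4.4760² + -3.2220²) = 5.5151 (running 21.3070)
  edge 6→7: √(1.9040² + 3.1120²) = 3.6483 (running 24.9553)
  edge 7→1: √(-0.1500² + 2.1160²) = 2.1213 (running 27.0766)
Perimeter = 27.0766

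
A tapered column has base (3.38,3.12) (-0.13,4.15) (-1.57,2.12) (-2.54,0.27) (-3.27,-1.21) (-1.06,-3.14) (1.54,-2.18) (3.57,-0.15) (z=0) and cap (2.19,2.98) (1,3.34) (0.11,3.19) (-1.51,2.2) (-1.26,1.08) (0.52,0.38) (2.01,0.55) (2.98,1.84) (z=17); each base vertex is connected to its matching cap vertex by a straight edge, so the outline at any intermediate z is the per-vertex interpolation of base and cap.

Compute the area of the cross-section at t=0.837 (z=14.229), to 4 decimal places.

Area at t=0.837: 12.0852

Cross-section at t=0.837: each vertex is (1-t)·p0[i] + t·p1[i].
  v1: (1-0.837)·(3.38,3.12) + 0.837·(2.19,2.98) = (2.3840,3.0028)
  v2: (1-0.837)·(-0.13,4.15) + 0.837·(1,3.34) = (0.8158,3.4720)
  v3: (1-0.837)·(-1.57,2.12) + 0.837·(0.11,3.19) = (-0.1638,3.0156)
  v4: (1-0.837)·(-2.54,0.27) + 0.837·(-1.51,2.2) = (-1.6779,1.8854)
  v5: (1-0.837)·(-3.27,-1.21) + 0.837·(-1.26,1.08) = (-1.5876,0.7067)
  v6: (1-0.837)·(-1.06,-3.14) + 0.837·(0.52,0.38) = (0.2625,-0.1938)
  v7: (1-0.837)·(1.54,-2.18) + 0.837·(2.01,0.55) = (1.9334,0.1050)
  v8: (1-0.837)·(3.57,-0.15) + 0.837·(2.98,1.84) = (3.0762,1.5156)
Shoelace sum Σ(x_i·y_{i+1} − x_{i+1}·y_i):
  i=1: 2.3840·3.4720 − 0.8158·3.0028 = +5.8275 (running +5.8275)
  i=2: 0.8158·3.0156 − -0.1638·3.4720 = +3.0290 (running +8.8565)
  i=3: -0.1638·1.8854 − -1.6779·3.0156 = +4.7509 (running +13.6074)
  i=4: -1.6779·0.7067 − -1.5876·1.8854 = +1.8075 (running +15.4149)
  i=5: -1.5876·-0.1938 − 0.2625·0.7067 = +0.1221 (running +15.5371)
  i=6: 0.2625·0.1050 − 1.9334·-0.1938 = +0.4022 (running +15.9392)
  i=7: 1.9334·1.5156 − 3.0762·0.1050 = +2.6073 (running +18.5465)
  i=8: 3.0762·3.0028 − 2.3840·1.5156 = +5.6240 (running +24.1705)
Area = |Σ|/2 = |24.1705|/2 = 12.0852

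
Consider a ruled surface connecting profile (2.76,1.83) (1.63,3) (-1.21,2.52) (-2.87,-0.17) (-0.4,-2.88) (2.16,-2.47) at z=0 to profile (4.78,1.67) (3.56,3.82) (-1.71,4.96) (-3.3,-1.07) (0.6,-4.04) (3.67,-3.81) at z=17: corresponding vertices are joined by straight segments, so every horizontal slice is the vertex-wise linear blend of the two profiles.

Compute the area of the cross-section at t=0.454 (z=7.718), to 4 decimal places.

Area at t=0.454: 35.1030

Cross-section at t=0.454: each vertex is (1-t)·p0[i] + t·p1[i].
  v1: (1-0.454)·(2.76,1.83) + 0.454·(4.78,1.67) = (3.6771,1.7574)
  v2: (1-0.454)·(1.63,3) + 0.454·(3.56,3.82) = (2.5062,3.3723)
  v3: (1-0.454)·(-1.21,2.52) + 0.454·(-1.71,4.96) = (-1.4370,3.6278)
  v4: (1-0.454)·(-2.87,-0.17) + 0.454·(-3.3,-1.07) = (-3.0652,-0.5786)
  v5: (1-0.454)·(-0.4,-2.88) + 0.454·(0.6,-4.04) = (0.0540,-3.4066)
  v6: (1-0.454)·(2.16,-2.47) + 0.454·(3.67,-3.81) = (2.8455,-3.0784)
Shoelace sum Σ(x_i·y_{i+1} − x_{i+1}·y_i):
  i=1: 3.6771·3.3723 − 2.5062·1.7574 = +7.9958 (running +7.9958)
  i=2: 2.5062·3.6278 − -1.4370·3.3723 = +13.9379 (running +21.9337)
  i=3: -1.4370·-0.5786 − -3.0652·3.6278 = +11.9513 (running +33.8851)
  i=4: -3.0652·-3.4066 − 0.0540·-0.5786 = +10.4733 (running +44.3584)
  i=5: 0.0540·-3.0784 − 2.8455·-3.4066 = +9.5275 (running +53.8859)
  i=6: 2.8455·1.7574 − 3.6771·-3.0784 = +16.3200 (running +70.2059)
Area = |Σ|/2 = |70.2059|/2 = 35.1030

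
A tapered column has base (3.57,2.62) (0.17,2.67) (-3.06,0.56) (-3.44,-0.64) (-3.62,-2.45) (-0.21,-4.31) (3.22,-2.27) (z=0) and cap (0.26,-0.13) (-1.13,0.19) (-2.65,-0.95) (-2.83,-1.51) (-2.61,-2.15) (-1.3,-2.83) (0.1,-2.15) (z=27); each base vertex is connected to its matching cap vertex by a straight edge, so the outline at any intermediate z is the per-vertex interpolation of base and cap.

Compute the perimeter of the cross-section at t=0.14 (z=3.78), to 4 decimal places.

Cross-section at t=0.14: each vertex is (1-t)·p0[i] + t·p1[i].
  v1: (1-0.14)·(3.57,2.62) + 0.14·(0.26,-0.13) = (3.1066,2.2350)
  v2: (1-0.14)·(0.17,2.67) + 0.14·(-1.13,0.19) = (-0.0120,2.3228)
  v3: (1-0.14)·(-3.06,0.56) + 0.14·(-2.65,-0.95) = (-3.0026,0.3486)
  v4: (1-0.14)·(-3.44,-0.64) + 0.14·(-2.83,-1.51) = (-3.3546,-0.7618)
  v5: (1-0.14)·(-3.62,-2.45) + 0.14·(-2.61,-2.15) = (-3.4786,-2.4080)
  v6: (1-0.14)·(-0.21,-4.31) + 0.14·(-1.3,-2.83) = (-0.3626,-4.1028)
  v7: (1-0.14)·(3.22,-2.27) + 0.14·(0.1,-2.15) = (2.7832,-2.2532)
Perimeter = Σ |v_{i+1} − v_i|:
  edge 1→2: √(-3.1186² + 0.0878²) = 3.1198 (running 3.1198)
  edge 2→3: √(-2.9906² + -1.9742²) = 3.5835 (running 6.7033)
  edge 3→4: √(-0.3520² + -1.1104²) = 1.1649 (running 7.8681)
  edge 4→5: √(-0.1240² + -1.6462²) = 1.6509 (running 9.5190)
  edge 5→6: √(3.1160² + -1.6948²) = 3.5471 (running 13.0661)
  edge 6→7: √(3.1458² + 1.8496²) = 3.6493 (running 16.7154)
  edge 7→1: √(0.3234² + 4.4882²) = 4.4998 (running 21.2152)
Perimeter = 21.2152

Perimeter at t=0.14: 21.2152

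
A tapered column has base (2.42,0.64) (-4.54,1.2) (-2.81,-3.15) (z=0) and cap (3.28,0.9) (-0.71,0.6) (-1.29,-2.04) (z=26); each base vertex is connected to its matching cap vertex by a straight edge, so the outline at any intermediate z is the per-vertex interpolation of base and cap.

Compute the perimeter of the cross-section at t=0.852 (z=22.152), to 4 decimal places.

Perimeter at t=0.852: 12.9203

Cross-section at t=0.852: each vertex is (1-t)·p0[i] + t·p1[i].
  v1: (1-0.852)·(2.42,0.64) + 0.852·(3.28,0.9) = (3.1527,0.8615)
  v2: (1-0.852)·(-4.54,1.2) + 0.852·(-0.71,0.6) = (-1.2768,0.6888)
  v3: (1-0.852)·(-2.81,-3.15) + 0.852·(-1.29,-2.04) = (-1.5150,-2.2043)
Perimeter = Σ |v_{i+1} − v_i|:
  edge 1→2: √(-4.4296² + -0.1727²) = 4.4329 (running 4.4329)
  edge 2→3: √(-0.2381² + -2.8931²) = 2.9029 (running 7.3358)
  edge 3→1: √(4.6677² + 3.0658²) = 5.5845 (running 12.9203)
Perimeter = 12.9203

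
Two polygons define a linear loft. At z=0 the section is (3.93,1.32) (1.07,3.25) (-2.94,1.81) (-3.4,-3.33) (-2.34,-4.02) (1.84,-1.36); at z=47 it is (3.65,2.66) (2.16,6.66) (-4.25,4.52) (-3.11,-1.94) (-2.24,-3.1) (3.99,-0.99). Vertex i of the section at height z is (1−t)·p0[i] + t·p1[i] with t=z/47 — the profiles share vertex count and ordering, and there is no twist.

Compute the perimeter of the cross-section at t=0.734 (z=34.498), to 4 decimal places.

Perimeter at t=0.734: 27.0671

Cross-section at t=0.734: each vertex is (1-t)·p0[i] + t·p1[i].
  v1: (1-0.734)·(3.93,1.32) + 0.734·(3.65,2.66) = (3.7245,2.3036)
  v2: (1-0.734)·(1.07,3.25) + 0.734·(2.16,6.66) = (1.8701,5.7529)
  v3: (1-0.734)·(-2.94,1.81) + 0.734·(-4.25,4.52) = (-3.9015,3.7991)
  v4: (1-0.734)·(-3.4,-3.33) + 0.734·(-3.11,-1.94) = (-3.1871,-2.3097)
  v5: (1-0.734)·(-2.34,-4.02) + 0.734·(-2.24,-3.1) = (-2.2666,-3.3447)
  v6: (1-0.734)·(1.84,-1.36) + 0.734·(3.99,-0.99) = (3.4181,-1.0884)
Perimeter = Σ |v_{i+1} − v_i|:
  edge 1→2: √(-1.8544² + 3.4494²) = 3.9163 (running 3.9163)
  edge 2→3: √(-5.7716² + -1.9538²) = 6.0933 (running 10.0096)
  edge 3→4: √(0.7144² + -6.1089²) = 6.1505 (running 16.1601)
  edge 4→5: √(0.9205² + -1.0350²) = 1.3851 (running 17.5452)
  edge 5→6: √(5.6847² + 2.2563²) = 6.1161 (running 23.6613)
  edge 6→1: √(0.3064² + 3.3920²) = 3.4058 (running 27.0671)
Perimeter = 27.0671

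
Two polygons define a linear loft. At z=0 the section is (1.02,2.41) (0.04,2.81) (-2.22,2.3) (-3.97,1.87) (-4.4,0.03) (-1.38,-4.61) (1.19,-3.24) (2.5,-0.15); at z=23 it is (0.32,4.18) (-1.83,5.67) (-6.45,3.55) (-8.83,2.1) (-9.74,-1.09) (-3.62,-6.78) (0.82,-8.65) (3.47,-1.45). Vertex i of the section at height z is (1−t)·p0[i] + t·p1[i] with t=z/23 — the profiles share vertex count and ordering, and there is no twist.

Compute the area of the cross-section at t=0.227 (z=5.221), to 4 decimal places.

Area at t=0.227: 47.4880

Cross-section at t=0.227: each vertex is (1-t)·p0[i] + t·p1[i].
  v1: (1-0.227)·(1.02,2.41) + 0.227·(0.32,4.18) = (0.8611,2.8118)
  v2: (1-0.227)·(0.04,2.81) + 0.227·(-1.83,5.67) = (-0.3845,3.4592)
  v3: (1-0.227)·(-2.22,2.3) + 0.227·(-6.45,3.55) = (-3.1802,2.5837)
  v4: (1-0.227)·(-3.97,1.87) + 0.227·(-8.83,2.1) = (-5.0732,1.9222)
  v5: (1-0.227)·(-4.4,0.03) + 0.227·(-9.74,-1.09) = (-5.6122,-0.2242)
  v6: (1-0.227)·(-1.38,-4.61) + 0.227·(-3.62,-6.78) = (-1.8885,-5.1026)
  v7: (1-0.227)·(1.19,-3.24) + 0.227·(0.82,-8.65) = (1.1060,-4.4681)
  v8: (1-0.227)·(2.5,-0.15) + 0.227·(3.47,-1.45) = (2.7202,-0.4451)
Shoelace sum Σ(x_i·y_{i+1} − x_{i+1}·y_i):
  i=1: 0.8611·3.4592 − -0.3845·2.8118 = +4.0598 (running +4.0598)
  i=2: -0.3845·2.5837 − -3.1802·3.4592 = +10.0076 (running +14.0675)
  i=3: -3.1802·1.9222 − -5.0732·2.5837 = +6.9949 (running +21.0624)
  i=4: -5.0732·-0.2242 − -5.6122·1.9222 = +11.9254 (running +32.9878)
  i=5: -5.6122·-5.1026 − -1.8885·-0.2242 = +28.2132 (running +61.2009)
  i=6: -1.8885·-4.4681 − 1.1060·-5.1026 = +14.0814 (running +75.2823)
  i=7: 1.1060·-0.4451 − 2.7202·-4.4681 = +11.6617 (running +86.9440)
  i=8: 2.7202·2.8118 − 0.8611·-0.4451 = +8.0319 (running +94.9759)
Area = |Σ|/2 = |94.9759|/2 = 47.4880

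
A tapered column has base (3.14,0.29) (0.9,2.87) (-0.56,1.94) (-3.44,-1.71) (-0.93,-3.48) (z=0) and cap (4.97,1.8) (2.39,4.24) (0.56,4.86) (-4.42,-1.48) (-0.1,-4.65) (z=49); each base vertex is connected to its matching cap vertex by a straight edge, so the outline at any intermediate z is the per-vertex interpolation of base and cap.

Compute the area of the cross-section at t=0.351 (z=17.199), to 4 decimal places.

Cross-section at t=0.351: each vertex is (1-t)·p0[i] + t·p1[i].
  v1: (1-0.351)·(3.14,0.29) + 0.351·(4.97,1.8) = (3.7823,0.8200)
  v2: (1-0.351)·(0.9,2.87) + 0.351·(2.39,4.24) = (1.4230,3.3509)
  v3: (1-0.351)·(-0.56,1.94) + 0.351·(0.56,4.86) = (-0.1669,2.9649)
  v4: (1-0.351)·(-3.44,-1.71) + 0.351·(-4.42,-1.48) = (-3.7840,-1.6293)
  v5: (1-0.351)·(-0.93,-3.48) + 0.351·(-0.1,-4.65) = (-0.6387,-3.8907)
Shoelace sum Σ(x_i·y_{i+1} − x_{i+1}·y_i):
  i=1: 3.7823·3.3509 − 1.4230·0.8200 = +11.5072 (running +11.5072)
  i=2: 1.4230·2.9649 − -0.1669·3.3509 = +4.7782 (running +16.2855)
  i=3: -0.1669·-1.6293 − -3.7840·2.9649 = +11.4911 (running +27.7766)
  i=4: -3.7840·-3.8907 − -0.6387·-1.6293 = +13.6817 (running +41.4582)
  i=5: -0.6387·0.8200 − 3.7823·-3.8907 = +14.1921 (running +55.6503)
Area = |Σ|/2 = |55.6503|/2 = 27.8251

Area at t=0.351: 27.8251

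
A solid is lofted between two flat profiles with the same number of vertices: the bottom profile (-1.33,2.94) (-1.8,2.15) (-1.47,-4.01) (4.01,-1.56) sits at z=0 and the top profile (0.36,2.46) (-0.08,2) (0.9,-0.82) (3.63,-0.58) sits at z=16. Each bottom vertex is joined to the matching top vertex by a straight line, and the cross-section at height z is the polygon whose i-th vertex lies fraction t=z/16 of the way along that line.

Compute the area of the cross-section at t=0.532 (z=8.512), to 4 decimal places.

Area at t=0.532: 11.3816

Cross-section at t=0.532: each vertex is (1-t)·p0[i] + t·p1[i].
  v1: (1-0.532)·(-1.33,2.94) + 0.532·(0.36,2.46) = (-0.4309,2.6846)
  v2: (1-0.532)·(-1.8,2.15) + 0.532·(-0.08,2) = (-0.8850,2.0702)
  v3: (1-0.532)·(-1.47,-4.01) + 0.532·(0.9,-0.82) = (-0.2092,-2.3129)
  v4: (1-0.532)·(4.01,-1.56) + 0.532·(3.63,-0.58) = (3.8078,-1.0386)
Shoelace sum Σ(x_i·y_{i+1} − x_{i+1}·y_i):
  i=1: -0.4309·2.0702 − -0.8850·2.6846 = +1.4837 (running +1.4837)
  i=2: -0.8850·-2.3129 − -0.2092·2.0702 = +2.4798 (running +3.9636)
  i=3: -0.2092·-1.0386 − 3.8078·-2.3129 = +9.0245 (running +12.9880)
  i=4: 3.8078·2.6846 − -0.4309·-1.0386 = +9.7751 (running +22.7631)
Area = |Σ|/2 = |22.7631|/2 = 11.3816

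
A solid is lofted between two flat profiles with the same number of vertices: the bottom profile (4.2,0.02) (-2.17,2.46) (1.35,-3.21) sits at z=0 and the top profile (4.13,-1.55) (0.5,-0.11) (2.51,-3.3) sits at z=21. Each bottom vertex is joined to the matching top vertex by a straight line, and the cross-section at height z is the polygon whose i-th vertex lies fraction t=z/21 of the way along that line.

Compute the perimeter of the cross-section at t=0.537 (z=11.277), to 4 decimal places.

Perimeter at t=0.537: 13.6447

Cross-section at t=0.537: each vertex is (1-t)·p0[i] + t·p1[i].
  v1: (1-0.537)·(4.2,0.02) + 0.537·(4.13,-1.55) = (4.1624,-0.8231)
  v2: (1-0.537)·(-2.17,2.46) + 0.537·(0.5,-0.11) = (-0.7362,1.0799)
  v3: (1-0.537)·(1.35,-3.21) + 0.537·(2.51,-3.3) = (1.9729,-3.2583)
Perimeter = Σ |v_{i+1} − v_i|:
  edge 1→2: √(-4.8986² + 1.9030²) = 5.2553 (running 5.2553)
  edge 2→3: √(2.7091² + -4.3382²) = 5.1147 (running 10.3699)
  edge 3→1: √(2.1895² + 2.4352²) = 3.2748 (running 13.6447)
Perimeter = 13.6447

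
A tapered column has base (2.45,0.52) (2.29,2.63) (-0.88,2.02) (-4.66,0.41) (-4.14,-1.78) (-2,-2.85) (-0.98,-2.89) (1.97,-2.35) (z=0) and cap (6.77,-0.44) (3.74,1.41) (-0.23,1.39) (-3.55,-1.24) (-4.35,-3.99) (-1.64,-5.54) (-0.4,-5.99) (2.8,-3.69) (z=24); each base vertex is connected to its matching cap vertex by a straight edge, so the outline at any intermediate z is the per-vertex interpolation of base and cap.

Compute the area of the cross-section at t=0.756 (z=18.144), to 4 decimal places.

Cross-section at t=0.756: each vertex is (1-t)·p0[i] + t·p1[i].
  v1: (1-0.756)·(2.45,0.52) + 0.756·(6.77,-0.44) = (5.7159,-0.2058)
  v2: (1-0.756)·(2.29,2.63) + 0.756·(3.74,1.41) = (3.3862,1.7077)
  v3: (1-0.756)·(-0.88,2.02) + 0.756·(-0.23,1.39) = (-0.3886,1.5437)
  v4: (1-0.756)·(-4.66,0.41) + 0.756·(-3.55,-1.24) = (-3.8208,-0.8374)
  v5: (1-0.756)·(-4.14,-1.78) + 0.756·(-4.35,-3.99) = (-4.2988,-3.4508)
  v6: (1-0.756)·(-2,-2.85) + 0.756·(-1.64,-5.54) = (-1.7278,-4.8836)
  v7: (1-0.756)·(-0.98,-2.89) + 0.756·(-0.4,-5.99) = (-0.5415,-5.2336)
  v8: (1-0.756)·(1.97,-2.35) + 0.756·(2.8,-3.69) = (2.5975,-3.3630)
Shoelace sum Σ(x_i·y_{i+1} − x_{i+1}·y_i):
  i=1: 5.7159·1.7077 − 3.3862·-0.2058 = +10.4577 (running +10.4577)
  i=2: 3.3862·1.5437 − -0.3886·1.7077 = +5.8909 (running +16.3487)
  i=3: -0.3886·-0.8374 − -3.8208·1.5437 = +6.2237 (running +22.5724)
  i=4: -3.8208·-3.4508 − -4.2988·-0.8374 = +9.5850 (running +32.1574)
  i=5: -4.2988·-4.8836 − -1.7278·-3.4508 = +15.0312 (running +47.1886)
  i=6: -1.7278·-5.2336 − -0.5415·-4.8836 = +6.3982 (running +53.5869)
  i=7: -0.5415·-3.3630 − 2.5975·-5.2336 = +15.4153 (running +69.0022)
  i=8: 2.5975·-0.2058 − 5.7159·-3.3630 = +18.6884 (running +87.6906)
Area = |Σ|/2 = |87.6906|/2 = 43.8453

Area at t=0.756: 43.8453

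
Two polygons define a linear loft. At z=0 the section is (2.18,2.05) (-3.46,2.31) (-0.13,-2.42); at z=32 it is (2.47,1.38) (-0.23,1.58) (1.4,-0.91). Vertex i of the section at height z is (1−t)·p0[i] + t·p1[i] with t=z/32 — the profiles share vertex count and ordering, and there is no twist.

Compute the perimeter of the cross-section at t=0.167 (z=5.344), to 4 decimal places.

Cross-section at t=0.167: each vertex is (1-t)·p0[i] + t·p1[i].
  v1: (1-0.167)·(2.18,2.05) + 0.167·(2.47,1.38) = (2.2284,1.9381)
  v2: (1-0.167)·(-3.46,2.31) + 0.167·(-0.23,1.58) = (-2.9206,2.1881)
  v3: (1-0.167)·(-0.13,-2.42) + 0.167·(1.4,-0.91) = (0.1255,-2.1678)
Perimeter = Σ |v_{i+1} − v_i|:
  edge 1→2: √(-5.1490² + 0.2500²) = 5.1551 (running 5.1551)
  edge 2→3: √(3.0461² + -4.3559²) = 5.3153 (running 10.4704)
  edge 3→1: √(2.1029² + 4.1059²) = 4.6131 (running 15.0836)
Perimeter = 15.0836

Perimeter at t=0.167: 15.0836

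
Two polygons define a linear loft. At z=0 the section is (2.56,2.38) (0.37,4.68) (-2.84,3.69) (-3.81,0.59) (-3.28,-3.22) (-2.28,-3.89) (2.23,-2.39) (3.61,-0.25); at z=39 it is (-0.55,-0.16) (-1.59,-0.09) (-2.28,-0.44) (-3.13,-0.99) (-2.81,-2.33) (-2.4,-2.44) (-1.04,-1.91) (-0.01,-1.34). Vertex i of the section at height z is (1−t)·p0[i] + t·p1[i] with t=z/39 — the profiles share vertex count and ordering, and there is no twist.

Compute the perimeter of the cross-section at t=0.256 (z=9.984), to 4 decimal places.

Perimeter at t=0.256: 20.6068

Cross-section at t=0.256: each vertex is (1-t)·p0[i] + t·p1[i].
  v1: (1-0.256)·(2.56,2.38) + 0.256·(-0.55,-0.16) = (1.7638,1.7298)
  v2: (1-0.256)·(0.37,4.68) + 0.256·(-1.59,-0.09) = (-0.1318,3.4589)
  v3: (1-0.256)·(-2.84,3.69) + 0.256·(-2.28,-0.44) = (-2.6966,2.6327)
  v4: (1-0.256)·(-3.81,0.59) + 0.256·(-3.13,-0.99) = (-3.6359,0.1855)
  v5: (1-0.256)·(-3.28,-3.22) + 0.256·(-2.81,-2.33) = (-3.1597,-2.9922)
  v6: (1-0.256)·(-2.28,-3.89) + 0.256·(-2.4,-2.44) = (-2.3107,-3.5188)
  v7: (1-0.256)·(2.23,-2.39) + 0.256·(-1.04,-1.91) = (1.3929,-2.2671)
  v8: (1-0.256)·(3.61,-0.25) + 0.256·(-0.01,-1.34) = (2.6833,-0.5290)
Perimeter = Σ |v_{i+1} − v_i|:
  edge 1→2: √(-1.8956² + 1.7291²) = 2.5658 (running 2.5658)
  edge 2→3: √(-2.5649² + -0.8262²) = 2.6947 (running 5.2604)
  edge 3→4: √(-0.9393² + -2.4472²) = 2.6213 (running 7.8817)
  edge 4→5: √(0.4762² + -3.1777²) = 3.2132 (running 11.0949)
  edge 5→6: √(0.8490² + -0.5266²) = 0.9990 (running 12.0939)
  edge 6→7: √(3.7036² + 1.2517²) = 3.9094 (running 16.0033)
  edge 7→8: √(1.2904² + 1.7381²) = 2.1647 (running 18.1680)
  edge 8→1: √(-0.9194² + 2.2588²) = 2.4388 (running 20.6068)
Perimeter = 20.6068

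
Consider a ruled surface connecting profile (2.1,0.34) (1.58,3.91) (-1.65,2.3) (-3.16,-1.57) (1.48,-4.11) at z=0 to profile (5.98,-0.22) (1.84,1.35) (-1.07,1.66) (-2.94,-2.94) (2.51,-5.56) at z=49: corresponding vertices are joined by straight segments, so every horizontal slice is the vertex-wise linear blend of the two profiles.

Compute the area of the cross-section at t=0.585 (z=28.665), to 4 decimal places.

Area at t=0.585: 33.8119

Cross-section at t=0.585: each vertex is (1-t)·p0[i] + t·p1[i].
  v1: (1-0.585)·(2.1,0.34) + 0.585·(5.98,-0.22) = (4.3698,0.0124)
  v2: (1-0.585)·(1.58,3.91) + 0.585·(1.84,1.35) = (1.7321,2.4124)
  v3: (1-0.585)·(-1.65,2.3) + 0.585·(-1.07,1.66) = (-1.3107,1.9256)
  v4: (1-0.585)·(-3.16,-1.57) + 0.585·(-2.94,-2.94) = (-3.0313,-2.3714)
  v5: (1-0.585)·(1.48,-4.11) + 0.585·(2.51,-5.56) = (2.0825,-4.9582)
Shoelace sum Σ(x_i·y_{i+1} − x_{i+1}·y_i):
  i=1: 4.3698·2.4124 − 1.7321·0.0124 = +10.5202 (running +10.5202)
  i=2: 1.7321·1.9256 − -1.3107·2.4124 = +6.4973 (running +17.0175)
  i=3: -1.3107·-2.3714 − -3.0313·1.9256 = +8.9453 (running +25.9628)
  i=4: -3.0313·-4.9582 − 2.0825·-2.3714 = +19.9686 (running +45.9314)
  i=5: 2.0825·0.0124 − 4.3698·-4.9582 = +21.6924 (running +67.6238)
Area = |Σ|/2 = |67.6238|/2 = 33.8119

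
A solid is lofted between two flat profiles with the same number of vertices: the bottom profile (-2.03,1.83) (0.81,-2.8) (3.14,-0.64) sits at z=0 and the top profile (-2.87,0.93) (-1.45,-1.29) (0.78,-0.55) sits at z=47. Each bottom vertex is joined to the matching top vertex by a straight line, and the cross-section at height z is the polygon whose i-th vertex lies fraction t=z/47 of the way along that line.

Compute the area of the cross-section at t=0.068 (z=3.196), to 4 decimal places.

Area at t=0.068: 8.0183

Cross-section at t=0.068: each vertex is (1-t)·p0[i] + t·p1[i].
  v1: (1-0.068)·(-2.03,1.83) + 0.068·(-2.87,0.93) = (-2.0871,1.7688)
  v2: (1-0.068)·(0.81,-2.8) + 0.068·(-1.45,-1.29) = (0.6563,-2.6973)
  v3: (1-0.068)·(3.14,-0.64) + 0.068·(0.78,-0.55) = (2.9795,-0.6339)
Shoelace sum Σ(x_i·y_{i+1} − x_{i+1}·y_i):
  i=1: -2.0871·-2.6973 − 0.6563·1.7688 = +4.4687 (running +4.4687)
  i=2: 0.6563·-0.6339 − 2.9795·-2.6973 = +7.6207 (running +12.0894)
  i=3: 2.9795·1.7688 − -2.0871·-0.6339 = +3.9472 (running +16.0366)
Area = |Σ|/2 = |16.0366|/2 = 8.0183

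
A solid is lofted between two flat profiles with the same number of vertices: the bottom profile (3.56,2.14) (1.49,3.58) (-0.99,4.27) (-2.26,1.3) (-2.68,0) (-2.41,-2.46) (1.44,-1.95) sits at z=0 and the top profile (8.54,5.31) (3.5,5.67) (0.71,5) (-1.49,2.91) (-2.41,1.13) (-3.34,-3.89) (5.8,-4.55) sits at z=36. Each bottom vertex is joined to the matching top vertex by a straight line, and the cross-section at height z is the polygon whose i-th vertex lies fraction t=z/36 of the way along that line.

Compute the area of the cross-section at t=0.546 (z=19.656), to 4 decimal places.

Area at t=0.546: 56.5027

Cross-section at t=0.546: each vertex is (1-t)·p0[i] + t·p1[i].
  v1: (1-0.546)·(3.56,2.14) + 0.546·(8.54,5.31) = (6.2791,3.8708)
  v2: (1-0.546)·(1.49,3.58) + 0.546·(3.5,5.67) = (2.5875,4.7211)
  v3: (1-0.546)·(-0.99,4.27) + 0.546·(0.71,5) = (-0.0618,4.6686)
  v4: (1-0.546)·(-2.26,1.3) + 0.546·(-1.49,2.91) = (-1.8396,2.1791)
  v5: (1-0.546)·(-2.68,0) + 0.546·(-2.41,1.13) = (-2.5326,0.6170)
  v6: (1-0.546)·(-2.41,-2.46) + 0.546·(-3.34,-3.89) = (-2.9178,-3.2408)
  v7: (1-0.546)·(1.44,-1.95) + 0.546·(5.8,-4.55) = (3.8206,-3.3696)
Shoelace sum Σ(x_i·y_{i+1} − x_{i+1}·y_i):
  i=1: 6.2791·4.7211 − 2.5875·3.8708 = +19.6288 (running +19.6288)
  i=2: 2.5875·4.6686 − -0.0618·4.7211 = +12.3715 (running +32.0004)
  i=3: -0.0618·2.1791 − -1.8396·4.6686 = +8.4536 (running +40.4539)
  i=4: -1.8396·0.6170 − -2.5326·2.1791 = +4.3837 (running +44.8376)
  i=5: -2.5326·-3.2408 − -2.9178·0.6170 = +10.0077 (running +54.8453)
  i=6: -2.9178·-3.3696 − 3.8206·-3.2408 = +22.2133 (running +77.0587)
  i=7: 3.8206·3.8708 − 6.2791·-3.3696 = +35.9467 (running +113.0054)
Area = |Σ|/2 = |113.0054|/2 = 56.5027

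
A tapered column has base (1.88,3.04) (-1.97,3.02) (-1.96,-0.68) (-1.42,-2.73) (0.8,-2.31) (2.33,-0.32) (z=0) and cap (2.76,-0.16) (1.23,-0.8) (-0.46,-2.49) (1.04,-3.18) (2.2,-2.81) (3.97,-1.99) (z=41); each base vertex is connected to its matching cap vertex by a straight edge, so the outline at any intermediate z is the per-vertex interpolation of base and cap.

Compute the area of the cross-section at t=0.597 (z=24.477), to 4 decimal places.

Area at t=0.597: 12.0886

Cross-section at t=0.597: each vertex is (1-t)·p0[i] + t·p1[i].
  v1: (1-0.597)·(1.88,3.04) + 0.597·(2.76,-0.16) = (2.4054,1.1296)
  v2: (1-0.597)·(-1.97,3.02) + 0.597·(1.23,-0.8) = (-0.0596,0.7395)
  v3: (1-0.597)·(-1.96,-0.68) + 0.597·(-0.46,-2.49) = (-1.0645,-1.7606)
  v4: (1-0.597)·(-1.42,-2.73) + 0.597·(1.04,-3.18) = (0.0486,-2.9987)
  v5: (1-0.597)·(0.8,-2.31) + 0.597·(2.2,-2.81) = (1.6358,-2.6085)
  v6: (1-0.597)·(2.33,-0.32) + 0.597·(3.97,-1.99) = (3.3091,-1.3170)
Shoelace sum Σ(x_i·y_{i+1} − x_{i+1}·y_i):
  i=1: 2.4054·0.7395 − -0.0596·1.1296 = +1.8460 (running +1.8460)
  i=2: -0.0596·-1.7606 − -1.0645·0.7395 = +0.8921 (running +2.7381)
  i=3: -1.0645·-2.9987 − 0.0486·-1.7606 = +3.2777 (running +6.0157)
  i=4: 0.0486·-2.6085 − 1.6358·-2.9987 = +4.7784 (running +10.7941)
  i=5: 1.6358·-1.3170 − 3.3091·-2.6085 = +6.4774 (running +17.2715)
  i=6: 3.3091·1.1296 − 2.4054·-1.3170 = +6.9058 (running +24.1773)
Area = |Σ|/2 = |24.1773|/2 = 12.0886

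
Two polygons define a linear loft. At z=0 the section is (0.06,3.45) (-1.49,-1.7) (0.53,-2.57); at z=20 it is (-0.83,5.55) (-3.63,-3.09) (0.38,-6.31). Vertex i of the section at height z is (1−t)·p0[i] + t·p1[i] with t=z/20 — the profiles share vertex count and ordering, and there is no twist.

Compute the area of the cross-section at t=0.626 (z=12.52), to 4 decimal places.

Cross-section at t=0.626: each vertex is (1-t)·p0[i] + t·p1[i].
  v1: (1-0.626)·(0.06,3.45) + 0.626·(-0.83,5.55) = (-0.4971,4.7646)
  v2: (1-0.626)·(-1.49,-1.7) + 0.626·(-3.63,-3.09) = (-2.8296,-2.5701)
  v3: (1-0.626)·(0.53,-2.57) + 0.626·(0.38,-6.31) = (0.4361,-4.9112)
Shoelace sum Σ(x_i·y_{i+1} − x_{i+1}·y_i):
  i=1: -0.4971·-2.5701 − -2.8296·4.7646 = +14.7598 (running +14.7598)
  i=2: -2.8296·-4.9112 − 0.4361·-2.5701 = +15.0179 (running +29.7777)
  i=3: 0.4361·4.7646 − -0.4971·-4.9112 = -0.3637 (running +29.4140)
Area = |Σ|/2 = |29.4140|/2 = 14.7070

Area at t=0.626: 14.7070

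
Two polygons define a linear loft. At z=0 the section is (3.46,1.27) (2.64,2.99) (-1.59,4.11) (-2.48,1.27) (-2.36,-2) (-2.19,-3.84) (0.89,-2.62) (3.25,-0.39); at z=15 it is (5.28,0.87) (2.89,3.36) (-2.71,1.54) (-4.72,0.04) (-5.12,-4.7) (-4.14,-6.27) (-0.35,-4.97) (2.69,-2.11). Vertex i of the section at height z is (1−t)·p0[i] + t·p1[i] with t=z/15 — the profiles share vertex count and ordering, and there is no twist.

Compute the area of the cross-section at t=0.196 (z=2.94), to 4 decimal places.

Area at t=0.196: 37.6045

Cross-section at t=0.196: each vertex is (1-t)·p0[i] + t·p1[i].
  v1: (1-0.196)·(3.46,1.27) + 0.196·(5.28,0.87) = (3.8167,1.1916)
  v2: (1-0.196)·(2.64,2.99) + 0.196·(2.89,3.36) = (2.6890,3.0625)
  v3: (1-0.196)·(-1.59,4.11) + 0.196·(-2.71,1.54) = (-1.8095,3.6063)
  v4: (1-0.196)·(-2.48,1.27) + 0.196·(-4.72,0.04) = (-2.9190,1.0289)
  v5: (1-0.196)·(-2.36,-2) + 0.196·(-5.12,-4.7) = (-2.9010,-2.5292)
  v6: (1-0.196)·(-2.19,-3.84) + 0.196·(-4.14,-6.27) = (-2.5722,-4.3163)
  v7: (1-0.196)·(0.89,-2.62) + 0.196·(-0.35,-4.97) = (0.6470,-3.0806)
  v8: (1-0.196)·(3.25,-0.39) + 0.196·(2.69,-2.11) = (3.1402,-0.7271)
Shoelace sum Σ(x_i·y_{i+1} − x_{i+1}·y_i):
  i=1: 3.8167·3.0625 − 2.6890·1.1916 = +8.4846 (running +8.4846)
  i=2: 2.6890·3.6063 − -1.8095·3.0625 = +15.2390 (running +23.7235)
  i=3: -1.8095·1.0289 − -2.9190·3.6063 = +8.6650 (running +32.3886)
  i=4: -2.9190·-2.5292 − -2.9010·1.0289 = +10.3677 (running +42.7563)
  i=5: -2.9010·-4.3163 − -2.5722·-2.5292 = +6.0157 (running +48.7720)
  i=6: -2.5722·-3.0806 − 0.6470·-4.3163 = +10.7164 (running +59.4884)
  i=7: 0.6470·-0.7271 − 3.1402·-3.0806 = +9.2034 (running +68.6918)
  i=8: 3.1402·1.1916 − 3.8167·-0.7271 = +6.5171 (running +75.2089)
Area = |Σ|/2 = |75.2089|/2 = 37.6045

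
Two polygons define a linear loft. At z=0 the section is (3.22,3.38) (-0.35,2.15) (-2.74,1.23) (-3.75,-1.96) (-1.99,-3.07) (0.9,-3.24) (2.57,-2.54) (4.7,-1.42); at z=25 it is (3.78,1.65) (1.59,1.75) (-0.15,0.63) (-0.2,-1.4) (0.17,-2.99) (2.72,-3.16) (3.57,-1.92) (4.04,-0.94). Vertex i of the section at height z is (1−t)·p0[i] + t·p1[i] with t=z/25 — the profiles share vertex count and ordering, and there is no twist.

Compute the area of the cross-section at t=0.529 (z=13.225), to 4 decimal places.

Cross-section at t=0.529: each vertex is (1-t)·p0[i] + t·p1[i].
  v1: (1-0.529)·(3.22,3.38) + 0.529·(3.78,1.65) = (3.5162,2.4648)
  v2: (1-0.529)·(-0.35,2.15) + 0.529·(1.59,1.75) = (0.6763,1.9384)
  v3: (1-0.529)·(-2.74,1.23) + 0.529·(-0.15,0.63) = (-1.3699,0.9126)
  v4: (1-0.529)·(-3.75,-1.96) + 0.529·(-0.2,-1.4) = (-1.8720,-1.6638)
  v5: (1-0.529)·(-1.99,-3.07) + 0.529·(0.17,-2.99) = (-0.8474,-3.0277)
  v6: (1-0.529)·(0.9,-3.24) + 0.529·(2.72,-3.16) = (1.8628,-3.1977)
  v7: (1-0.529)·(2.57,-2.54) + 0.529·(3.57,-1.92) = (3.0990,-2.2120)
  v8: (1-0.529)·(4.7,-1.42) + 0.529·(4.04,-0.94) = (4.3509,-1.1661)
Shoelace sum Σ(x_i·y_{i+1} − x_{i+1}·y_i):
  i=1: 3.5162·1.9384 − 0.6763·2.4648 = +5.1490 (running +5.1490)
  i=2: 0.6763·0.9126 − -1.3699·1.9384 = +3.2725 (running +8.4216)
  i=3: -1.3699·-1.6638 − -1.8720·0.9126 = +3.9876 (running +12.4092)
  i=4: -1.8720·-3.0277 − -0.8474·-1.6638 = +4.2582 (running +16.6673)
  i=5: -0.8474·-3.1977 − 1.8628·-3.0277 = +8.3495 (running +25.0168)
  i=6: 1.8628·-2.2120 − 3.0990·-3.1977 = +5.7891 (running +30.8059)
  i=7: 3.0990·-1.1661 − 4.3509·-2.2120 = +6.0105 (running +36.8164)
  i=8: 4.3509·2.4648 − 3.5162·-1.1661 = +14.8243 (running +51.6408)
Area = |Σ|/2 = |51.6408|/2 = 25.8204

Area at t=0.529: 25.8204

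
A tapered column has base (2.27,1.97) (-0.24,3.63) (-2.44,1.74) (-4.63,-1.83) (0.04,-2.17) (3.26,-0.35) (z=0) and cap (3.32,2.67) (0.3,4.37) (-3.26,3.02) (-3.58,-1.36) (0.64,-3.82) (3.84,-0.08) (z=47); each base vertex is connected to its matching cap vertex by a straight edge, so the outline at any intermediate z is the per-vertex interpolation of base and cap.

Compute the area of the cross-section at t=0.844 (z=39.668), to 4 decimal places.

Cross-section at t=0.844: each vertex is (1-t)·p0[i] + t·p1[i].
  v1: (1-0.844)·(2.27,1.97) + 0.844·(3.32,2.67) = (3.1562,2.5608)
  v2: (1-0.844)·(-0.24,3.63) + 0.844·(0.3,4.37) = (0.2158,4.2546)
  v3: (1-0.844)·(-2.44,1.74) + 0.844·(-3.26,3.02) = (-3.1321,2.8203)
  v4: (1-0.844)·(-4.63,-1.83) + 0.844·(-3.58,-1.36) = (-3.7438,-1.4333)
  v5: (1-0.844)·(0.04,-2.17) + 0.844·(0.64,-3.82) = (0.5464,-3.5626)
  v6: (1-0.844)·(3.26,-0.35) + 0.844·(3.84,-0.08) = (3.7495,-0.1221)
Shoelace sum Σ(x_i·y_{i+1} − x_{i+1}·y_i):
  i=1: 3.1562·4.2546 − 0.2158·2.5608 = +12.8757 (running +12.8757)
  i=2: 0.2158·2.8203 − -3.1321·4.2546 = +13.9341 (running +26.8099)
  i=3: -3.1321·-1.4333 − -3.7438·2.8203 = +15.0480 (running +41.8578)
  i=4: -3.7438·-3.5626 − 0.5464·-1.4333 = +14.1208 (running +55.9787)
  i=5: 0.5464·-0.1221 − 3.7495·-3.5626 = +13.2913 (running +69.2700)
  i=6: 3.7495·2.5608 − 3.1562·-0.1221 = +9.9872 (running +79.2572)
Area = |Σ|/2 = |79.2572|/2 = 39.6286

Area at t=0.844: 39.6286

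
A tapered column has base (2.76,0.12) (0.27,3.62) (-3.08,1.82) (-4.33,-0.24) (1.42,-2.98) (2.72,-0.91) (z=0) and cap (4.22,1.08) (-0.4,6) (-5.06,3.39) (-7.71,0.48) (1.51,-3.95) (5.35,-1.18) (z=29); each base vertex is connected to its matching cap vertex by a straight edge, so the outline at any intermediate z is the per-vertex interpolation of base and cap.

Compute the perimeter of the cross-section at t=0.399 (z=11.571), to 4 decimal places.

Cross-section at t=0.399: each vertex is (1-t)·p0[i] + t·p1[i].
  v1: (1-0.399)·(2.76,0.12) + 0.399·(4.22,1.08) = (3.3425,0.5030)
  v2: (1-0.399)·(0.27,3.62) + 0.399·(-0.4,6) = (0.0027,4.5696)
  v3: (1-0.399)·(-3.08,1.82) + 0.399·(-5.06,3.39) = (-3.8700,2.4464)
  v4: (1-0.399)·(-4.33,-0.24) + 0.399·(-7.71,0.48) = (-5.6786,0.0473)
  v5: (1-0.399)·(1.42,-2.98) + 0.399·(1.51,-3.95) = (1.4559,-3.3670)
  v6: (1-0.399)·(2.72,-0.91) + 0.399·(5.35,-1.18) = (3.7694,-1.0177)
Perimeter = Σ |v_{i+1} − v_i|:
  edge 1→2: √(-3.3399² + 4.0666²) = 5.2623 (running 5.2623)
  edge 2→3: √(-3.8727² + -2.1232²) = 4.4165 (running 9.6788)
  edge 3→4: √(-1.8086² + -2.3992²) = 3.0045 (running 12.6833)
  edge 4→5: √(7.1345² + -3.4143²) = 7.9094 (running 20.5927)
  edge 5→6: √(2.3135² + 2.3493²) = 3.2972 (running 23.8899)
  edge 6→1: √(-0.4268² + 1.5208²) = 1.5795 (running 25.4694)
Perimeter = 25.4694

Perimeter at t=0.399: 25.4694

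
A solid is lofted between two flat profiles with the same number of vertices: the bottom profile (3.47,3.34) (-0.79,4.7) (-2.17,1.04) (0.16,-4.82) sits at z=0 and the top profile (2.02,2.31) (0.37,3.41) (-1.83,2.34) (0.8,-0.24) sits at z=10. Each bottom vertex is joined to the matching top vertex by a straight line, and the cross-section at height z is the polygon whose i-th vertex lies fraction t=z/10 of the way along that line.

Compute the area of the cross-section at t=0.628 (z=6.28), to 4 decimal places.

Area at t=0.628: 13.4328

Cross-section at t=0.628: each vertex is (1-t)·p0[i] + t·p1[i].
  v1: (1-0.628)·(3.47,3.34) + 0.628·(2.02,2.31) = (2.5594,2.6932)
  v2: (1-0.628)·(-0.79,4.7) + 0.628·(0.37,3.41) = (-0.0615,3.8899)
  v3: (1-0.628)·(-2.17,1.04) + 0.628·(-1.83,2.34) = (-1.9565,1.8564)
  v4: (1-0.628)·(0.16,-4.82) + 0.628·(0.8,-0.24) = (0.5619,-1.9438)
Shoelace sum Σ(x_i·y_{i+1} − x_{i+1}·y_i):
  i=1: 2.5594·3.8899 − -0.0615·2.6932 = +10.1214 (running +10.1214)
  i=2: -0.0615·1.8564 − -1.9565·3.8899 = +7.4963 (running +17.6177)
  i=3: -1.9565·-1.9438 − 0.5619·1.8564 = +2.7598 (running +20.3775)
  i=4: 0.5619·2.6932 − 2.5594·-1.9438 = +6.4882 (running +26.8657)
Area = |Σ|/2 = |26.8657|/2 = 13.4328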